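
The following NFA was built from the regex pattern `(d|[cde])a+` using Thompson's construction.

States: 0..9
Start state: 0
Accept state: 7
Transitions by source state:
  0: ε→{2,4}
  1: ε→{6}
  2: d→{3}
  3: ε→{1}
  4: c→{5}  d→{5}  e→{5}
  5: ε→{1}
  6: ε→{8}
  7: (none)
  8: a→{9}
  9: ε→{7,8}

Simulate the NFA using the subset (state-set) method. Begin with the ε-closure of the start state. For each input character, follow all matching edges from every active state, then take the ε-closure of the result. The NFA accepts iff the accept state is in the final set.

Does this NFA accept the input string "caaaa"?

S₀ = ε-closure({0}) = {0,2,4}
'c' @ 1: {1,5,6,8}
'a' @ 2: {7,8,9}  ✓accept
'a' @ 3: {7,8,9}  ✓accept
'a' @ 4: {7,8,9}  ✓accept
'a' @ 5: {7,8,9}  ✓accept
after full input: {7,8,9}  (accept=7 in)

Answer: ACCEPT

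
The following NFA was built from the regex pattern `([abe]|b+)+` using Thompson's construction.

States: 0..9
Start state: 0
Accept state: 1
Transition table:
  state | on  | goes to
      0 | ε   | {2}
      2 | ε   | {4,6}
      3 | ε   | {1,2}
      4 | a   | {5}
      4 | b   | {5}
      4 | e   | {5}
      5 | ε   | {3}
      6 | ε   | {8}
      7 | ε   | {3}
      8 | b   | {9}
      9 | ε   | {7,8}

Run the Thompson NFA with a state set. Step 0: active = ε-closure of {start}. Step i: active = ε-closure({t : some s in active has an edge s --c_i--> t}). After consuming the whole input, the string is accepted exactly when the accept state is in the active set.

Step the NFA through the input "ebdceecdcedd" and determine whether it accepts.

Answer: REJECT

Steps:
S₀ = ε-closure({0}) = {0,2,4,6,8}
'e' @ 1: {1,2,3,4,5,6,8}  [accepting]
'b' @ 2: {1,2,3,4,5,6,7,8,9}  [accepting]
'd' @ 3: {}  — state set empty
rest 'ceecdcedd' ignored (set empty)
final: {}; accept 1 not in set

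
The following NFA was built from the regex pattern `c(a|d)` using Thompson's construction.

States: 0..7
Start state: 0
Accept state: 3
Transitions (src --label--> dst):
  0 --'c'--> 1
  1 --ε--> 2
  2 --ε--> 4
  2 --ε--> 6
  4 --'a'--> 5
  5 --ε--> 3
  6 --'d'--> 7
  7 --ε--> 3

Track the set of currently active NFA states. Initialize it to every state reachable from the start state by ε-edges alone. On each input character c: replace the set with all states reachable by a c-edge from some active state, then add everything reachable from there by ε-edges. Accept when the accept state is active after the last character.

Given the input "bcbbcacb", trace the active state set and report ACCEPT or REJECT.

initial (ε-close {0}): {0}
'b' @ 1: {}  — dead — no transitions
rest 'cbbcacb' ignored (set empty)
after full input: {}  (accept=3 not in)

Answer: REJECT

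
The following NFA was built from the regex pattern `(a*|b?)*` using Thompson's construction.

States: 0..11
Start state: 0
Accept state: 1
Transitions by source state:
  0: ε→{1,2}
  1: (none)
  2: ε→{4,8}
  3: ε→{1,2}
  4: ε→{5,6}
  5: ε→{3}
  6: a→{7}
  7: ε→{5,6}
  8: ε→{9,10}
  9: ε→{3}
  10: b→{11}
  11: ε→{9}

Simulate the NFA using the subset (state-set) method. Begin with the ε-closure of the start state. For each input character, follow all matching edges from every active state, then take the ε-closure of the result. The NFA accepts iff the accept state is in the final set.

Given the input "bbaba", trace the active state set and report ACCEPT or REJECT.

Answer: ACCEPT

Trace:
start: ε-closure({0}) = {0,1,2,3,4,5,6,8,9,10}
'b' @ 1: {1,2,3,4,5,6,8,9,10,11}  (accept∈set)
'b' @ 2: {1,2,3,4,5,6,8,9,10,11}  (accept∈set)
'a' @ 3: {1,2,3,4,5,6,7,8,9,10}  (accept∈set)
'b' @ 4: {1,2,3,4,5,6,8,9,10,11}  (accept∈set)
'a' @ 5: {1,2,3,4,5,6,7,8,9,10}  (accept∈set)
end set {1,2,3,4,5,6,7,8,9,10} — state 1 in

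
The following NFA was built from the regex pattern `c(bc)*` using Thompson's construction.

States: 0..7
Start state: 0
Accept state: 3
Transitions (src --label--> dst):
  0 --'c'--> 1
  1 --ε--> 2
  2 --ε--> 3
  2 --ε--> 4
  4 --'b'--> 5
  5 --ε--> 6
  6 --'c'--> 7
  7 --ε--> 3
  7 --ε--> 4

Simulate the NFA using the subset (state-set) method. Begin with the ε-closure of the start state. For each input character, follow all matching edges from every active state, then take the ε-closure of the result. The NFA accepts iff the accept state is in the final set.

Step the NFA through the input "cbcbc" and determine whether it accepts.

Answer: ACCEPT

Steps:
S₀ = ε-closure({0}) = {0}
'c' @ 1: {1,2,3,4}  ✓accept
'b' @ 2: {5,6}
'c' @ 3: {3,4,7}  ✓accept
'b' @ 4: {5,6}
'c' @ 5: {3,4,7}  ✓accept
final: {3,4,7}; accept 3 in set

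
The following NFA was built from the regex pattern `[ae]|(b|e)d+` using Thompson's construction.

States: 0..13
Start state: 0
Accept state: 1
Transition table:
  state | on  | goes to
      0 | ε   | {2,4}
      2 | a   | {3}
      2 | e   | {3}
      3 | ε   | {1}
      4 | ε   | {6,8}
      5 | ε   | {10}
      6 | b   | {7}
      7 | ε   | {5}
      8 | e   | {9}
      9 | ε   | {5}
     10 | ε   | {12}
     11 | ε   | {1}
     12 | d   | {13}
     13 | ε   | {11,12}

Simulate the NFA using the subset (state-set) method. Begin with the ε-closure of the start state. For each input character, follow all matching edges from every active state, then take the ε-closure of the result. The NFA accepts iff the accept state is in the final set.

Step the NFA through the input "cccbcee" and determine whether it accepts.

start: ε-closure({0}) = {0,2,4,6,8}
'c' @ 1: {}  — dead — no transitions
rest 'ccbcee' ignored (set empty)
final: {}; accept 1 not in set

Answer: REJECT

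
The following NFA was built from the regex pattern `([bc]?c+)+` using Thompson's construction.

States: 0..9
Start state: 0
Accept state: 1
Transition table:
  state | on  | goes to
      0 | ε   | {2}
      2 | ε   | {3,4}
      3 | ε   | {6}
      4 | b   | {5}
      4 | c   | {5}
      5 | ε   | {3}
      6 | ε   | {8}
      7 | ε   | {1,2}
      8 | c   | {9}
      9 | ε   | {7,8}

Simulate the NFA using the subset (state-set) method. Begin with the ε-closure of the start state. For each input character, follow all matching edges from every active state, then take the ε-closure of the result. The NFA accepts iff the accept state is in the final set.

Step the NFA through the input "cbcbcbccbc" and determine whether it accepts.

Answer: ACCEPT

Derivation:
S₀ = ε-closure({0}) = {0,2,3,4,6,8}
'c' @ 1: {1,2,3,4,5,6,7,8,9}  (accept∈set)
'b' @ 2: {3,5,6,8}
'c' @ 3: {1,2,3,4,6,7,8,9}  (accept∈set)
'b' @ 4: {3,5,6,8}
'c' @ 5: {1,2,3,4,6,7,8,9}  (accept∈set)
'b' @ 6: {3,5,6,8}
'c' @ 7: {1,2,3,4,6,7,8,9}  (accept∈set)
'c' @ 8: {1,2,3,4,5,6,7,8,9}  (accept∈set)
'b' @ 9: {3,5,6,8}
'c' @ 10: {1,2,3,4,6,7,8,9}  (accept∈set)
after full input: {1,2,3,4,6,7,8,9}  (accept=1 in)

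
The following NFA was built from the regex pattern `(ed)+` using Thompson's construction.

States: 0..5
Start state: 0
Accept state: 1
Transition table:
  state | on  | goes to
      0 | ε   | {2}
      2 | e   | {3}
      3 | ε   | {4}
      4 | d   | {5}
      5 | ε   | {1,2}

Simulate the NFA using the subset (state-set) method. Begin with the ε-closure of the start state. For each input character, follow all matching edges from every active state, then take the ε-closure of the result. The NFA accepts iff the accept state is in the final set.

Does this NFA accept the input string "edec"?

Answer: REJECT

Steps:
start: ε-closure({0}) = {0,2}
'e' @ 1: {3,4}
'd' @ 2: {1,2,5}  [accepting]
'e' @ 3: {3,4}
'c' @ 4: {}  — state set empty
after full input: {}  (accept=1 not in)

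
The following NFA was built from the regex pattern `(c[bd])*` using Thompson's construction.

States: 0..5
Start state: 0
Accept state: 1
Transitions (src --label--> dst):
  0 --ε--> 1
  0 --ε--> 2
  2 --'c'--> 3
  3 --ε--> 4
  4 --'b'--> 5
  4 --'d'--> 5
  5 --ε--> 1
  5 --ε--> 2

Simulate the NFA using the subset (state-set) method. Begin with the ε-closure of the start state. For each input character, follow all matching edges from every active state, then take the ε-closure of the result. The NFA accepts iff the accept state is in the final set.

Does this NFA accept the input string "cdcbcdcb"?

start: ε-closure({0}) = {0,1,2}
'c' @ 1: {3,4}
'd' @ 2: {1,2,5}  [accepting]
'c' @ 3: {3,4}
'b' @ 4: {1,2,5}  [accepting]
'c' @ 5: {3,4}
'd' @ 6: {1,2,5}  [accepting]
'c' @ 7: {3,4}
'b' @ 8: {1,2,5}  [accepting]
after full input: {1,2,5}  (accept=1 in)

Answer: ACCEPT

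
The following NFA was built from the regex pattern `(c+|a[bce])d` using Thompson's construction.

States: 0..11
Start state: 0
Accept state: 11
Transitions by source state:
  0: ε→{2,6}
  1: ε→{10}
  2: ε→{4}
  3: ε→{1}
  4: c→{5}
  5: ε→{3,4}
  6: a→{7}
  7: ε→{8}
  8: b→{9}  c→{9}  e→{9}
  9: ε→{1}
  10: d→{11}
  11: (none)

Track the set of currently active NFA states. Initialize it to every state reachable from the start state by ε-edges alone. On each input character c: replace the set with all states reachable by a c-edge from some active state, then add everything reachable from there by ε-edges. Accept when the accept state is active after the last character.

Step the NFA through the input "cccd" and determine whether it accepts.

Answer: ACCEPT

Trace:
initial (ε-close {0}): {0,2,4,6}
'c' @ 1: {1,3,4,5,10}
'c' @ 2: {1,3,4,5,10}
'c' @ 3: {1,3,4,5,10}
'd' @ 4: {11}  ✓accept
final: {11}; accept 11 in set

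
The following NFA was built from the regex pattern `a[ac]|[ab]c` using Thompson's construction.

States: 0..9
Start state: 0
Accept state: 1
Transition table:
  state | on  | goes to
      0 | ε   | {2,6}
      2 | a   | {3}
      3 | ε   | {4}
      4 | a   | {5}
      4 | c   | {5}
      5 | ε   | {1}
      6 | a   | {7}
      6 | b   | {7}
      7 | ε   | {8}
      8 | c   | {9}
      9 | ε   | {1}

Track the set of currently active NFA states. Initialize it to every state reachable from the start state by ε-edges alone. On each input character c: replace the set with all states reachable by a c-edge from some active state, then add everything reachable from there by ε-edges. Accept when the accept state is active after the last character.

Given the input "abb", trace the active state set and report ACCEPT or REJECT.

Answer: REJECT

Steps:
start: ε-closure({0}) = {0,2,6}
'a' @ 1: {3,4,7,8}
'b' @ 2: {}  — dead — no transitions
rest 'b' ignored (set empty)
final: {}; accept 1 not in set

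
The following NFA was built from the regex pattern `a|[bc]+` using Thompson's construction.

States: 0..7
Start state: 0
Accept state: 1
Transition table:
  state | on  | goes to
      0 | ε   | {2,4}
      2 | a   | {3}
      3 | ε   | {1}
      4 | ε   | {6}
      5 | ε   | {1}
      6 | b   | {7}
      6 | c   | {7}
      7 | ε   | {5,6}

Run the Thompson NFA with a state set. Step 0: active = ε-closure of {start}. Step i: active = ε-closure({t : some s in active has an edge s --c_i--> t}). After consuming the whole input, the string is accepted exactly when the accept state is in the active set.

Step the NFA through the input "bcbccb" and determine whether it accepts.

Answer: ACCEPT

Steps:
S₀ = ε-closure({0}) = {0,2,4,6}
'b' @ 1: {1,5,6,7}  ✓accept
'c' @ 2: {1,5,6,7}  ✓accept
'b' @ 3: {1,5,6,7}  ✓accept
'c' @ 4: {1,5,6,7}  ✓accept
'c' @ 5: {1,5,6,7}  ✓accept
'b' @ 6: {1,5,6,7}  ✓accept
end set {1,5,6,7} — state 1 in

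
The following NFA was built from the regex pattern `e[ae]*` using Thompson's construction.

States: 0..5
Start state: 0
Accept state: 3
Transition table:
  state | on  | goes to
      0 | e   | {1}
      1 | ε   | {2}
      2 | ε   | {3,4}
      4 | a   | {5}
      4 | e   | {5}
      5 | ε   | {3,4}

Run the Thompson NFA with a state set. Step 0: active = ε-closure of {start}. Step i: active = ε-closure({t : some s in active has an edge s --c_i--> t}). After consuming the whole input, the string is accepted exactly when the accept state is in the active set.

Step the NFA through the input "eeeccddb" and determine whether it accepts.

Answer: REJECT

Steps:
start: ε-closure({0}) = {0}
'e' @ 1: {1,2,3,4}  (accept∈set)
'e' @ 2: {3,4,5}  (accept∈set)
'e' @ 3: {3,4,5}  (accept∈set)
'c' @ 4: {}  — no active states
rest 'cddb' ignored (set empty)
final: {}; accept 3 not in set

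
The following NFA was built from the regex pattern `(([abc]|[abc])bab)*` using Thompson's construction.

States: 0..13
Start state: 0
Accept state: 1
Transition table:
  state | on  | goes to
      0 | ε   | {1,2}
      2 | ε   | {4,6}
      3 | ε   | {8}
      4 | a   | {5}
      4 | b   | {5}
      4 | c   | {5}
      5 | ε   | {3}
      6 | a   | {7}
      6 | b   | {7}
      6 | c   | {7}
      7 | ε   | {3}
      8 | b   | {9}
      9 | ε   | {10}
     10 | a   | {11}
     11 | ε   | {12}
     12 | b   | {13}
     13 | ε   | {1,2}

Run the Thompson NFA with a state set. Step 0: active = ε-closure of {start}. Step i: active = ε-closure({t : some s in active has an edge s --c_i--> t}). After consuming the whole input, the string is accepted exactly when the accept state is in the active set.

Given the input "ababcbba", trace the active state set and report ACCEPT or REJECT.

Answer: REJECT

Derivation:
S₀ = ε-closure({0}) = {0,1,2,4,6}
'a' @ 1: {3,5,7,8}
'b' @ 2: {9,10}
'a' @ 3: {11,12}
'b' @ 4: {1,2,4,6,13}  (accept∈set)
'c' @ 5: {3,5,7,8}
'b' @ 6: {9,10}
'b' @ 7: {}  — state set empty
rest 'a' ignored (set empty)
final: {}; accept 1 not in set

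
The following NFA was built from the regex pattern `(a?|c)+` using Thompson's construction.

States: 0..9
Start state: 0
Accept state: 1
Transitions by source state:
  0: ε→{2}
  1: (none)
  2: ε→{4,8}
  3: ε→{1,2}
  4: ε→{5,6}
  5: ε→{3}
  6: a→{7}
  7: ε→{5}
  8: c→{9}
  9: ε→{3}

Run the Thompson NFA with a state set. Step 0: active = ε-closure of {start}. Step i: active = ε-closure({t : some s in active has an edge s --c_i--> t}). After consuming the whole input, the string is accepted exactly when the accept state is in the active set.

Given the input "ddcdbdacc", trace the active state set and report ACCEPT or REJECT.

Answer: REJECT

Trace:
initial (ε-close {0}): {0,1,2,3,4,5,6,8}
'd' @ 1: {}  — no active states
rest 'dcdbdacc' ignored (set empty)
end set {} — state 1 not in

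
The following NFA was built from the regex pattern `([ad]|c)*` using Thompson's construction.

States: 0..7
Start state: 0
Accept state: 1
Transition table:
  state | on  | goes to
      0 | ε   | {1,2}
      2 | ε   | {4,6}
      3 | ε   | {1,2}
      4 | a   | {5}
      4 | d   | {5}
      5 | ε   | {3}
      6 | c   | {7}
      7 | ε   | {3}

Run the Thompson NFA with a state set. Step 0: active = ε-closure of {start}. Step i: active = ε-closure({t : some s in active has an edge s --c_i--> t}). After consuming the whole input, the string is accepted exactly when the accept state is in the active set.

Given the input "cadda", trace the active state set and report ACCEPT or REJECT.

initial (ε-close {0}): {0,1,2,4,6}
'c' @ 1: {1,2,3,4,6,7}  ✓accept
'a' @ 2: {1,2,3,4,5,6}  ✓accept
'd' @ 3: {1,2,3,4,5,6}  ✓accept
'd' @ 4: {1,2,3,4,5,6}  ✓accept
'a' @ 5: {1,2,3,4,5,6}  ✓accept
final: {1,2,3,4,5,6}; accept 1 in set

Answer: ACCEPT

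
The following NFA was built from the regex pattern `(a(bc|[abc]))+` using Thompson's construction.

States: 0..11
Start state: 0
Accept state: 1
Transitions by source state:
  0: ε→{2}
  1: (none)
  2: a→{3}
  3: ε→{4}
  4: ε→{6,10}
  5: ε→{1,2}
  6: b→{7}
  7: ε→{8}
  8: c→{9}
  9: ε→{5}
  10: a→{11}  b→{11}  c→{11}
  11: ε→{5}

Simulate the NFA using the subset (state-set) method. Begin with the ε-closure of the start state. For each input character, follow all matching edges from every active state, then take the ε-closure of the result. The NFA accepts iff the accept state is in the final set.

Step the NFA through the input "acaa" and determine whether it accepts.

Answer: ACCEPT

Derivation:
start: ε-closure({0}) = {0,2}
'a' @ 1: {3,4,6,10}
'c' @ 2: {1,2,5,11}  ✓accept
'a' @ 3: {3,4,6,10}
'a' @ 4: {1,2,5,11}  ✓accept
end set {1,2,5,11} — state 1 in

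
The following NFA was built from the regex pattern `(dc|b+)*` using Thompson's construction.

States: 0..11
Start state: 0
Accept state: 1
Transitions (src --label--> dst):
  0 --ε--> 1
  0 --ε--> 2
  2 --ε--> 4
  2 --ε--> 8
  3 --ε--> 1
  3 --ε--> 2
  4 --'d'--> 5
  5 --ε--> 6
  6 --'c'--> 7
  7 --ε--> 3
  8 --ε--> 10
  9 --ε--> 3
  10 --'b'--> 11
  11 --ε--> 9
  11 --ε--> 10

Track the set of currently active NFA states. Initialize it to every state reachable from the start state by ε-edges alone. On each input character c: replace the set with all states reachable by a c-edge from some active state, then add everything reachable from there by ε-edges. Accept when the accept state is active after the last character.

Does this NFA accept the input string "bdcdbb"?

S₀ = ε-closure({0}) = {0,1,2,4,8,10}
'b' @ 1: {1,2,3,4,8,9,10,11}  ✓accept
'd' @ 2: {5,6}
'c' @ 3: {1,2,3,4,7,8,10}  ✓accept
'd' @ 4: {5,6}
'b' @ 5: {}  — dead — no transitions
rest 'b' ignored (set empty)
final: {}; accept 1 not in set

Answer: REJECT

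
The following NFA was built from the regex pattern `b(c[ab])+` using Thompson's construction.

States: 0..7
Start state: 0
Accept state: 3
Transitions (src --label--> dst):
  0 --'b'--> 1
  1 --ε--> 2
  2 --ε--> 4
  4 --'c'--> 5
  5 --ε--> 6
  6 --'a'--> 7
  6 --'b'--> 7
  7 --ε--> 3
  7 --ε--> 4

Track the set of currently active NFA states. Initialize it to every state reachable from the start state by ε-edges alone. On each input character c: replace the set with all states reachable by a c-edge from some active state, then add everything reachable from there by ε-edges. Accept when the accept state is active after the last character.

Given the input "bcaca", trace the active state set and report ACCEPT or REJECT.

S₀ = ε-closure({0}) = {0}
'b' @ 1: {1,2,4}
'c' @ 2: {5,6}
'a' @ 3: {3,4,7}  [accepting]
'c' @ 4: {5,6}
'a' @ 5: {3,4,7}  [accepting]
after full input: {3,4,7}  (accept=3 in)

Answer: ACCEPT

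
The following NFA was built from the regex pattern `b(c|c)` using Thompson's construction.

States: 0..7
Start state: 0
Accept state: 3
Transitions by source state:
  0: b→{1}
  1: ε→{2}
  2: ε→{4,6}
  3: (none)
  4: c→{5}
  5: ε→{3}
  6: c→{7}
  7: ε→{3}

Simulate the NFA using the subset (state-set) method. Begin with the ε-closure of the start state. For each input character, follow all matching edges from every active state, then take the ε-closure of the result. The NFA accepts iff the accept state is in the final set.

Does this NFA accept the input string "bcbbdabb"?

Answer: REJECT

Derivation:
start: ε-closure({0}) = {0}
'b' @ 1: {1,2,4,6}
'c' @ 2: {3,5,7}  ✓accept
'b' @ 3: {}  — no active states
rest 'bdabb' ignored (set empty)
end set {} — state 3 not in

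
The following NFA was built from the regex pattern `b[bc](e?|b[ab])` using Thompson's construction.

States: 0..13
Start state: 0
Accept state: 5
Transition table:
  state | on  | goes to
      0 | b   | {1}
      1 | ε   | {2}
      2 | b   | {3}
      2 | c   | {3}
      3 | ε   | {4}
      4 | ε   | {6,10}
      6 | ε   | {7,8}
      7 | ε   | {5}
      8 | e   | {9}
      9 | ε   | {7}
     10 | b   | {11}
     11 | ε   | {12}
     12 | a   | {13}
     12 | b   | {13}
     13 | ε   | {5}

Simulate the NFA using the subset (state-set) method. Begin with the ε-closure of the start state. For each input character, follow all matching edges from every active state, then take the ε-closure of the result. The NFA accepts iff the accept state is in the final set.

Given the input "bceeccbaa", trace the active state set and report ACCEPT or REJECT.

start: ε-closure({0}) = {0}
'b' @ 1: {1,2}
'c' @ 2: {3,4,5,6,7,8,10}  [accepting]
'e' @ 3: {5,7,9}  [accepting]
'e' @ 4: {}  — no active states
rest 'ccbaa' ignored (set empty)
after full input: {}  (accept=5 not in)

Answer: REJECT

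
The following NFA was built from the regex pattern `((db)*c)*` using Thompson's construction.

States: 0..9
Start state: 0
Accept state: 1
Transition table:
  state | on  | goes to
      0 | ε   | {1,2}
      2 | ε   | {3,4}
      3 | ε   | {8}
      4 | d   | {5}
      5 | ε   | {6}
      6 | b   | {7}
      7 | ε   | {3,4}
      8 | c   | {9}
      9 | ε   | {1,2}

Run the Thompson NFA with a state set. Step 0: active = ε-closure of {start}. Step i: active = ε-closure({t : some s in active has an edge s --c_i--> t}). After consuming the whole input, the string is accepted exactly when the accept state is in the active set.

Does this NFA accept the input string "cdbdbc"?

Answer: ACCEPT

Derivation:
start: ε-closure({0}) = {0,1,2,3,4,8}
'c' @ 1: {1,2,3,4,8,9}  ✓accept
'd' @ 2: {5,6}
'b' @ 3: {3,4,7,8}
'd' @ 4: {5,6}
'b' @ 5: {3,4,7,8}
'c' @ 6: {1,2,3,4,8,9}  ✓accept
final: {1,2,3,4,8,9}; accept 1 in set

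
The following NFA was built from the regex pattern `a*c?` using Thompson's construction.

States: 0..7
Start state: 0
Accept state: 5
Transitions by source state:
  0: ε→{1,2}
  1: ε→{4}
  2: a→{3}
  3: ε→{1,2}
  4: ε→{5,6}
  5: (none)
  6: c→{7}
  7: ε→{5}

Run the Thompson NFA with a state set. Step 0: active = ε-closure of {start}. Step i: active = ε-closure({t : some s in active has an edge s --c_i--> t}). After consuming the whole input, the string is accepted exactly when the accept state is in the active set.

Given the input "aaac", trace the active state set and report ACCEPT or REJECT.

initial (ε-close {0}): {0,1,2,4,5,6}
'a' @ 1: {1,2,3,4,5,6}  (accept∈set)
'a' @ 2: {1,2,3,4,5,6}  (accept∈set)
'a' @ 3: {1,2,3,4,5,6}  (accept∈set)
'c' @ 4: {5,7}  (accept∈set)
after full input: {5,7}  (accept=5 in)

Answer: ACCEPT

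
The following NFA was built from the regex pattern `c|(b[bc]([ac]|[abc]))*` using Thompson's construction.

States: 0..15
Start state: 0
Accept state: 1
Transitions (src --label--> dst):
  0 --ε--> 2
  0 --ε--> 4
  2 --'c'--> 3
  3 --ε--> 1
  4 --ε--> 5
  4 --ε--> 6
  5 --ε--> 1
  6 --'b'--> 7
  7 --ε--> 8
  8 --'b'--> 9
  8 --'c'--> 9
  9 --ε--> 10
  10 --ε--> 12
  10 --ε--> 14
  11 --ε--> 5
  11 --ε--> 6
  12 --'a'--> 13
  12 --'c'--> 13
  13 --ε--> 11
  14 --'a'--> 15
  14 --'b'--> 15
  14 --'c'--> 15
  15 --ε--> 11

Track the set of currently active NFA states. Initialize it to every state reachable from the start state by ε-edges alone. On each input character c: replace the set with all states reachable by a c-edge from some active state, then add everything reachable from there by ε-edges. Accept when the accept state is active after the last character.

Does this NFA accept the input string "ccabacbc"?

start: ε-closure({0}) = {0,1,2,4,5,6}
'c' @ 1: {1,3}  (accept∈set)
'c' @ 2: {}  — no active states
rest 'abacbc' ignored (set empty)
end set {} — state 1 not in

Answer: REJECT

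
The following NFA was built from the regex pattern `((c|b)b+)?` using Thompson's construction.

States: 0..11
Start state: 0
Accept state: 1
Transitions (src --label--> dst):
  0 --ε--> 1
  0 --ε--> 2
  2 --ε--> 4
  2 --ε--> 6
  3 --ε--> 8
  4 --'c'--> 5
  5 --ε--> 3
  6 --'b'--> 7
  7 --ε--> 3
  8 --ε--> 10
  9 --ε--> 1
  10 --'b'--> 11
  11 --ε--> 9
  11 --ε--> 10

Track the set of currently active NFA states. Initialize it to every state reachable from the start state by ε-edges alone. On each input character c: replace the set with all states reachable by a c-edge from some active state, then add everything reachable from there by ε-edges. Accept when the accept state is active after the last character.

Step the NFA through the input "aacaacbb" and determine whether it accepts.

Answer: REJECT

Trace:
start: ε-closure({0}) = {0,1,2,4,6}
'a' @ 1: {}  — no active states
rest 'acaacbb' ignored (set empty)
final: {}; accept 1 not in set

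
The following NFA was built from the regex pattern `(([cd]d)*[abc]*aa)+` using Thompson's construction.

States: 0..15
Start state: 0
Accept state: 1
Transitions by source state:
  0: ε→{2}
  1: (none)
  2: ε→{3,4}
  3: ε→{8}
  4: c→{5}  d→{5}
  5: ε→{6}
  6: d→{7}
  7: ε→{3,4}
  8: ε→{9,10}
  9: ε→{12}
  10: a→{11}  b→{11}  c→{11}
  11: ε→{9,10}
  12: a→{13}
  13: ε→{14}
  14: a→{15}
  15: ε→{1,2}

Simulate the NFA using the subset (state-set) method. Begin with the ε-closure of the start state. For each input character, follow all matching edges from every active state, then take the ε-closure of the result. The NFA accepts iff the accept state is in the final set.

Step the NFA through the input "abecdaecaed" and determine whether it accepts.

Answer: REJECT

Steps:
start: ε-closure({0}) = {0,2,3,4,8,9,10,12}
'a' @ 1: {9,10,11,12,13,14}
'b' @ 2: {9,10,11,12}
'e' @ 3: {}  — dead — no transitions
rest 'cdaecaed' ignored (set empty)
end set {} — state 1 not in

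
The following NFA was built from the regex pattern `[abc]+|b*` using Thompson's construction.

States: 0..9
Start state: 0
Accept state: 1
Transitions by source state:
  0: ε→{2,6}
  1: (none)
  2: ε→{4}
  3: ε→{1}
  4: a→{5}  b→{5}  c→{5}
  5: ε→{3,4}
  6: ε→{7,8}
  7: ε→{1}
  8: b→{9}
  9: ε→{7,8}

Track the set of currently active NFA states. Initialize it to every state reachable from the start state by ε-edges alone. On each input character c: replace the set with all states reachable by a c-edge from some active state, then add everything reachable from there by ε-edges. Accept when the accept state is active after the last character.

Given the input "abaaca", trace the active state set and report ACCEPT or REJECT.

Answer: ACCEPT

Steps:
initial (ε-close {0}): {0,1,2,4,6,7,8}
'a' @ 1: {1,3,4,5}  [accepting]
'b' @ 2: {1,3,4,5}  [accepting]
'a' @ 3: {1,3,4,5}  [accepting]
'a' @ 4: {1,3,4,5}  [accepting]
'c' @ 5: {1,3,4,5}  [accepting]
'a' @ 6: {1,3,4,5}  [accepting]
final: {1,3,4,5}; accept 1 in set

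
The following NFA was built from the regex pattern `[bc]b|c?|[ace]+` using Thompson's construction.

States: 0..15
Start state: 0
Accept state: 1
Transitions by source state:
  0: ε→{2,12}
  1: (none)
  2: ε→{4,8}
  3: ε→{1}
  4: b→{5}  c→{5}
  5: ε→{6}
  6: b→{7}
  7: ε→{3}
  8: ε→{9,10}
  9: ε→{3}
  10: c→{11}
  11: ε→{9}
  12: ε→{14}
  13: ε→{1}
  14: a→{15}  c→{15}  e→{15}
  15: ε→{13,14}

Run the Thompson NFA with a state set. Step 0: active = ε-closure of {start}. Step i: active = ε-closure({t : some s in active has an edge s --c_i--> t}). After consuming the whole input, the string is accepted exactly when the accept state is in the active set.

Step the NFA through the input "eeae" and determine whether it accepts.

Answer: ACCEPT

Trace:
start: ε-closure({0}) = {0,1,2,3,4,8,9,10,12,14}
'e' @ 1: {1,13,14,15}  [accepting]
'e' @ 2: {1,13,14,15}  [accepting]
'a' @ 3: {1,13,14,15}  [accepting]
'e' @ 4: {1,13,14,15}  [accepting]
end set {1,13,14,15} — state 1 in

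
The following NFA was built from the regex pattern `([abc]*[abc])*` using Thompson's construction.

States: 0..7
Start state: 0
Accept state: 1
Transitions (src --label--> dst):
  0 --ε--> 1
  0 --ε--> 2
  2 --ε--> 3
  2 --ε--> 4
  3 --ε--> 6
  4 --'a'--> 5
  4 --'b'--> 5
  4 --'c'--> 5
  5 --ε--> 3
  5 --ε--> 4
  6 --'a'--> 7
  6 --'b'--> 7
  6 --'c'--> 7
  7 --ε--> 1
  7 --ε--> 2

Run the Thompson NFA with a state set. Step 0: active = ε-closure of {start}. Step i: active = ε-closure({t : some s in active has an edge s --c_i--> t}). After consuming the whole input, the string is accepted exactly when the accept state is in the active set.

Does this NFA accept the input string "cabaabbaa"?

Answer: ACCEPT

Steps:
initial (ε-close {0}): {0,1,2,3,4,6}
'c' @ 1: {1,2,3,4,5,6,7}  ✓accept
'a' @ 2: {1,2,3,4,5,6,7}  ✓accept
'b' @ 3: {1,2,3,4,5,6,7}  ✓accept
'a' @ 4: {1,2,3,4,5,6,7}  ✓accept
'a' @ 5: {1,2,3,4,5,6,7}  ✓accept
'b' @ 6: {1,2,3,4,5,6,7}  ✓accept
'b' @ 7: {1,2,3,4,5,6,7}  ✓accept
'a' @ 8: {1,2,3,4,5,6,7}  ✓accept
'a' @ 9: {1,2,3,4,5,6,7}  ✓accept
after full input: {1,2,3,4,5,6,7}  (accept=1 in)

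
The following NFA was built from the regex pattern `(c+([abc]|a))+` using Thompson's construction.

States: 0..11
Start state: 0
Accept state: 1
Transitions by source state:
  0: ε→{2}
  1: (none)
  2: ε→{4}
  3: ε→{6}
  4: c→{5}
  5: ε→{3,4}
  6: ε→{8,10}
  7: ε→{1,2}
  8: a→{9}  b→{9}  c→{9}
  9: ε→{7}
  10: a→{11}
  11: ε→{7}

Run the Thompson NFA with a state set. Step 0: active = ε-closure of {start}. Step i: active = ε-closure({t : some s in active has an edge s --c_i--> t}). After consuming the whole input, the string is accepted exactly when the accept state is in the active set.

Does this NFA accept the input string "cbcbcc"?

Answer: ACCEPT

Steps:
start: ε-closure({0}) = {0,2,4}
'c' @ 1: {3,4,5,6,8,10}
'b' @ 2: {1,2,4,7,9}  (accept∈set)
'c' @ 3: {3,4,5,6,8,10}
'b' @ 4: {1,2,4,7,9}  (accept∈set)
'c' @ 5: {3,4,5,6,8,10}
'c' @ 6: {1,2,3,4,5,6,7,8,9,10}  (accept∈set)
after full input: {1,2,3,4,5,6,7,8,9,10}  (accept=1 in)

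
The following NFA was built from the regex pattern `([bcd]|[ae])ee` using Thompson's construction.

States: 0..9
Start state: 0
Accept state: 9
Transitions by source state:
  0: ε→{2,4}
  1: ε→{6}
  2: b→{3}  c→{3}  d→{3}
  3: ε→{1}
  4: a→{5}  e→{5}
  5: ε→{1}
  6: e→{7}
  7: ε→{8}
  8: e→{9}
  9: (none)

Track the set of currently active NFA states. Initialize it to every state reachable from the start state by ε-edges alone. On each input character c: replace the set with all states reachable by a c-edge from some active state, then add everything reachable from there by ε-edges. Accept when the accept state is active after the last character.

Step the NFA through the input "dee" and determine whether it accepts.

initial (ε-close {0}): {0,2,4}
'd' @ 1: {1,3,6}
'e' @ 2: {7,8}
'e' @ 3: {9}  ✓accept
end set {9} — state 9 in

Answer: ACCEPT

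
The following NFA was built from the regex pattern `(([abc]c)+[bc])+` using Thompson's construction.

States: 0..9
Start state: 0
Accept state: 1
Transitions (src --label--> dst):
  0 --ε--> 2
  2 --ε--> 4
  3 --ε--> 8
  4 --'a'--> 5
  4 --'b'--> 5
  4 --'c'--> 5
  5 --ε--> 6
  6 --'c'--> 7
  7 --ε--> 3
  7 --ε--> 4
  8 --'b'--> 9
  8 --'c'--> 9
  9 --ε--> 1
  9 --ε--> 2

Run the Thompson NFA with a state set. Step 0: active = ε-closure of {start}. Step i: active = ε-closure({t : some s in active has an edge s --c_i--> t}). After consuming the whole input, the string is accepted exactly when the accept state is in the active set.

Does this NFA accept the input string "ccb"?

Answer: ACCEPT

Trace:
start: ε-closure({0}) = {0,2,4}
'c' @ 1: {5,6}
'c' @ 2: {3,4,7,8}
'b' @ 3: {1,2,4,5,6,9}  (accept∈set)
end set {1,2,4,5,6,9} — state 1 in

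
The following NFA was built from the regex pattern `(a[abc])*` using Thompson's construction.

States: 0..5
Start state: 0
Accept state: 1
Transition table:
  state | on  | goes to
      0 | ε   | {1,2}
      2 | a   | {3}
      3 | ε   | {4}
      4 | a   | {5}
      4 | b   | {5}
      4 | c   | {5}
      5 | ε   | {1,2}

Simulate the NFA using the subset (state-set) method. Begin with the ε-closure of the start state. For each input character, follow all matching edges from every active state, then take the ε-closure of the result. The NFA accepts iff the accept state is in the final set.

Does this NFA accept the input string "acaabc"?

start: ε-closure({0}) = {0,1,2}
'a' @ 1: {3,4}
'c' @ 2: {1,2,5}  [accepting]
'a' @ 3: {3,4}
'a' @ 4: {1,2,5}  [accepting]
'b' @ 5: {}  — dead — no transitions
rest 'c' ignored (set empty)
final: {}; accept 1 not in set

Answer: REJECT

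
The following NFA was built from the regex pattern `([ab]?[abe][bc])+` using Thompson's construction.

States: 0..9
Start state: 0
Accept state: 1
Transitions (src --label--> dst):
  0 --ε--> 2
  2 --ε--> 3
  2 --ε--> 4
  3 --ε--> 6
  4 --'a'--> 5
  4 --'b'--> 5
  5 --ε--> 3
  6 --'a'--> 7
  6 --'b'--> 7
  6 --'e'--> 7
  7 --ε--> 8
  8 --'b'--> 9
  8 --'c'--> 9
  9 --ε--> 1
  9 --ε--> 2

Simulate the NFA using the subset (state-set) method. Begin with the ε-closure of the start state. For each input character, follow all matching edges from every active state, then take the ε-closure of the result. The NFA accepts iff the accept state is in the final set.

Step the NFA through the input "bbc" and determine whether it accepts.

start: ε-closure({0}) = {0,2,3,4,6}
'b' @ 1: {3,5,6,7,8}
'b' @ 2: {1,2,3,4,6,7,8,9}  [accepting]
'c' @ 3: {1,2,3,4,6,9}  [accepting]
final: {1,2,3,4,6,9}; accept 1 in set

Answer: ACCEPT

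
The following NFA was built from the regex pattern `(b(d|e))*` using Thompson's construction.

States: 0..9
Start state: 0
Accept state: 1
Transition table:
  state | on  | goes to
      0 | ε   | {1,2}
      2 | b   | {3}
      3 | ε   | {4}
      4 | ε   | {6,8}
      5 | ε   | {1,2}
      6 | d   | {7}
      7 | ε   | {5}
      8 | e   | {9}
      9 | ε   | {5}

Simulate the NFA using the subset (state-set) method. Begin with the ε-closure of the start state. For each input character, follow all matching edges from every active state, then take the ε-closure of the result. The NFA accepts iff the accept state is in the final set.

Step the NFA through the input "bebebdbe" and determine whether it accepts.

initial (ε-close {0}): {0,1,2}
'b' @ 1: {3,4,6,8}
'e' @ 2: {1,2,5,9}  ✓accept
'b' @ 3: {3,4,6,8}
'e' @ 4: {1,2,5,9}  ✓accept
'b' @ 5: {3,4,6,8}
'd' @ 6: {1,2,5,7}  ✓accept
'b' @ 7: {3,4,6,8}
'e' @ 8: {1,2,5,9}  ✓accept
end set {1,2,5,9} — state 1 in

Answer: ACCEPT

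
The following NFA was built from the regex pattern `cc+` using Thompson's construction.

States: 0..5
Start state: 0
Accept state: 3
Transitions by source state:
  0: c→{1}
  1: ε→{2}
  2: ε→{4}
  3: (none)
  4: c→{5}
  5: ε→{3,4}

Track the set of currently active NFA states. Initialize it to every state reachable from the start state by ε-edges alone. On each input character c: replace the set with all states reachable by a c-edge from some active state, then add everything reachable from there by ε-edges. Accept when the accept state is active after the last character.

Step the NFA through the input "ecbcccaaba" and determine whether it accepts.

Answer: REJECT

Derivation:
S₀ = ε-closure({0}) = {0}
'e' @ 1: {}  — state set empty
rest 'cbcccaaba' ignored (set empty)
after full input: {}  (accept=3 not in)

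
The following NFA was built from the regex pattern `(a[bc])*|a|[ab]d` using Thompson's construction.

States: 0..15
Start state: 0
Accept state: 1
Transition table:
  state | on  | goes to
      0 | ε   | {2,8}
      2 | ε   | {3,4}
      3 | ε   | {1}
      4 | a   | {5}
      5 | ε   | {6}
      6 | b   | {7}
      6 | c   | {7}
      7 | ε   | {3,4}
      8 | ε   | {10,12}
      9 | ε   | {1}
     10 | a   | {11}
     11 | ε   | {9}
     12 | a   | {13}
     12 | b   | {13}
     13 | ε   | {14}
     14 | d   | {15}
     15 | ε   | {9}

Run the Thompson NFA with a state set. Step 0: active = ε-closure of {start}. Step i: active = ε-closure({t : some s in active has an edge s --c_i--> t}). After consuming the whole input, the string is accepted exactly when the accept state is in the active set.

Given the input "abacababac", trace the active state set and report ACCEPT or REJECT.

start: ε-closure({0}) = {0,1,2,3,4,8,10,12}
'a' @ 1: {1,5,6,9,11,13,14}  ✓accept
'b' @ 2: {1,3,4,7}  ✓accept
'a' @ 3: {5,6}
'c' @ 4: {1,3,4,7}  ✓accept
'a' @ 5: {5,6}
'b' @ 6: {1,3,4,7}  ✓accept
'a' @ 7: {5,6}
'b' @ 8: {1,3,4,7}  ✓accept
'a' @ 9: {5,6}
'c' @ 10: {1,3,4,7}  ✓accept
end set {1,3,4,7} — state 1 in

Answer: ACCEPT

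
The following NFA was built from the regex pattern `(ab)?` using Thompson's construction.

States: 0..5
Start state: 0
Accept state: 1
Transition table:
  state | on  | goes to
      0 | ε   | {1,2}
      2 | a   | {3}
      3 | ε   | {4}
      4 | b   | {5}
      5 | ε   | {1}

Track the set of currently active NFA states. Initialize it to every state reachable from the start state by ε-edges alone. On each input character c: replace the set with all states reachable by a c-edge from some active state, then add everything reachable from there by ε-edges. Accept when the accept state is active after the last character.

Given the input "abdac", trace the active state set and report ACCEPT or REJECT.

start: ε-closure({0}) = {0,1,2}
'a' @ 1: {3,4}
'b' @ 2: {1,5}  ✓accept
'd' @ 3: {}  — state set empty
rest 'ac' ignored (set empty)
end set {} — state 1 not in

Answer: REJECT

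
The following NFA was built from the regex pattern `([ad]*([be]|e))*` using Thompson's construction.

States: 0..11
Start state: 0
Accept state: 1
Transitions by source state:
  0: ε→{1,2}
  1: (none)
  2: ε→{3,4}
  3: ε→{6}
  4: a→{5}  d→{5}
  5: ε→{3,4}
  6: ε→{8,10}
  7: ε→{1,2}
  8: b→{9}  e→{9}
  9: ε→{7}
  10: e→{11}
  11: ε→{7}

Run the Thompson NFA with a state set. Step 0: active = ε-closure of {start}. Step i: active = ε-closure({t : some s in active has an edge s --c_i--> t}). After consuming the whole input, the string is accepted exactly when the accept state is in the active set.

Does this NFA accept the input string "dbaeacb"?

Answer: REJECT

Derivation:
start: ε-closure({0}) = {0,1,2,3,4,6,8,10}
'd' @ 1: {3,4,5,6,8,10}
'b' @ 2: {1,2,3,4,6,7,8,9,10}  [accepting]
'a' @ 3: {3,4,5,6,8,10}
'e' @ 4: {1,2,3,4,6,7,8,9,10,11}  [accepting]
'a' @ 5: {3,4,5,6,8,10}
'c' @ 6: {}  — state set empty
rest 'b' ignored (set empty)
final: {}; accept 1 not in set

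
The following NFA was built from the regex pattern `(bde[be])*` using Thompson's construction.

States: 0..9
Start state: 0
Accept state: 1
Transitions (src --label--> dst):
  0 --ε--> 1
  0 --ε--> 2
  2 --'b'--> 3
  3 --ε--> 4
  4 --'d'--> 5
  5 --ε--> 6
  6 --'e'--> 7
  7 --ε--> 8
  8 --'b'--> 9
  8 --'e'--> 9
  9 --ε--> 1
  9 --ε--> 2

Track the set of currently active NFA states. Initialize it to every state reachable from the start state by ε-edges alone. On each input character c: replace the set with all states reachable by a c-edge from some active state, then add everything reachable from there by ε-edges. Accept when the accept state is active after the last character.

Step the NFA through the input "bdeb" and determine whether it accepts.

Answer: ACCEPT

Derivation:
start: ε-closure({0}) = {0,1,2}
'b' @ 1: {3,4}
'd' @ 2: {5,6}
'e' @ 3: {7,8}
'b' @ 4: {1,2,9}  [accepting]
final: {1,2,9}; accept 1 in set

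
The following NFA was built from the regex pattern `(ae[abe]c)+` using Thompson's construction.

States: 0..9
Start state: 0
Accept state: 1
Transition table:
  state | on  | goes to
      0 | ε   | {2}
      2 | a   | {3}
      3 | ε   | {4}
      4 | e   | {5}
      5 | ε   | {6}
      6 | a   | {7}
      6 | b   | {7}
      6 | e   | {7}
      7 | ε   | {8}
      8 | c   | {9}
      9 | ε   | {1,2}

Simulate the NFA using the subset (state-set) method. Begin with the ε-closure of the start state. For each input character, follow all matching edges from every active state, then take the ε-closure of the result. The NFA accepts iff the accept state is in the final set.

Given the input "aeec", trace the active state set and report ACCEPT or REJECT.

S₀ = ε-closure({0}) = {0,2}
'a' @ 1: {3,4}
'e' @ 2: {5,6}
'e' @ 3: {7,8}
'c' @ 4: {1,2,9}  [accepting]
final: {1,2,9}; accept 1 in set

Answer: ACCEPT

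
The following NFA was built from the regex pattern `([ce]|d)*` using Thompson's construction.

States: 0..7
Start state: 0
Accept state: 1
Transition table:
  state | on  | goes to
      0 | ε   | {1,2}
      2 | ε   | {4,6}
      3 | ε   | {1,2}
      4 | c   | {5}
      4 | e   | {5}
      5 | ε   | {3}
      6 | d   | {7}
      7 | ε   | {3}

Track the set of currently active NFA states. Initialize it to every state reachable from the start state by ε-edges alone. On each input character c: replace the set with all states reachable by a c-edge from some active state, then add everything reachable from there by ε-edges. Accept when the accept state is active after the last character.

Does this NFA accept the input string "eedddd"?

initial (ε-close {0}): {0,1,2,4,6}
'e' @ 1: {1,2,3,4,5,6}  [accepting]
'e' @ 2: {1,2,3,4,5,6}  [accepting]
'd' @ 3: {1,2,3,4,6,7}  [accepting]
'd' @ 4: {1,2,3,4,6,7}  [accepting]
'd' @ 5: {1,2,3,4,6,7}  [accepting]
'd' @ 6: {1,2,3,4,6,7}  [accepting]
end set {1,2,3,4,6,7} — state 1 in

Answer: ACCEPT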